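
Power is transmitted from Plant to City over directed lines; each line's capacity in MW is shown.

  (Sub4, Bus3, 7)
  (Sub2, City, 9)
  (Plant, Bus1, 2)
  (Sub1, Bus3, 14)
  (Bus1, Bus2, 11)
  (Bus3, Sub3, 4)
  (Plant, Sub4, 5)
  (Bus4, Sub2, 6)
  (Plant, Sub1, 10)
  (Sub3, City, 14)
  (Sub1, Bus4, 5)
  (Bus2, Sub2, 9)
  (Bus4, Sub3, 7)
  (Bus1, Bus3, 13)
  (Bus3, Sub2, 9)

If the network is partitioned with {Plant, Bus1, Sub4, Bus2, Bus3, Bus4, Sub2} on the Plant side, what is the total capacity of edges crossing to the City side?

Edges leaving {Plant, Bus1, Sub4, Bus2, Bus3, Bus4, Sub2}: Plant→Sub1 (10), Bus3→Sub3 (4), Bus4→Sub3 (7), Sub2→City (9).
Cut capacity = 10 + 4 + 7 + 9 = 30.

30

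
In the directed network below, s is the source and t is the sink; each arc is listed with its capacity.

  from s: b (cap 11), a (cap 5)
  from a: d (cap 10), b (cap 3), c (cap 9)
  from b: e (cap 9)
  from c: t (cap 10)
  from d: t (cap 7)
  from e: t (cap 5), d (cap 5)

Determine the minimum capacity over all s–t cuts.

Augment s→a→c→t: bottleneck 5, flow now 5.
Augment s→b→e→t: bottleneck 5, flow now 10.
Augment s→b→e→d→t: bottleneck 4, flow now 14.
No augmenting path remains; maximum flow = 14.
By max-flow min-cut, the minimum cut capacity equals the max flow.
In the residual graph, reachable from s: {s, b}.
Min-cut edges: s→a (5), b→e (9); capacity 5 + 9 = 14.

14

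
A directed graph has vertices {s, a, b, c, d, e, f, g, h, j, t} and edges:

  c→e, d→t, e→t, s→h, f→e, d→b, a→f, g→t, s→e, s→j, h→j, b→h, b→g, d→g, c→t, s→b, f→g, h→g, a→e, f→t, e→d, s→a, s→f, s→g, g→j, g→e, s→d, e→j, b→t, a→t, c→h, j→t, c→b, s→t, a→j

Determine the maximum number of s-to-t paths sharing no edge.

8

Assign every edge capacity 1; by Menger, the answer equals the max flow.
Path s→t (+1); total 1.
Path s→a→t (+1); total 2.
Path s→b→t (+1); total 3.
Path s→d→t (+1); total 4.
Path s→e→t (+1); total 5.
Path s→f→t (+1); total 6.
Path s→g→t (+1); total 7.
Path s→j→t (+1); total 8.
No residual s→t path; max flow = 8.
Certifying cut of size 8: {b→t, d→t, e→t, g→t, j→t, s→a, s→f, s→t}.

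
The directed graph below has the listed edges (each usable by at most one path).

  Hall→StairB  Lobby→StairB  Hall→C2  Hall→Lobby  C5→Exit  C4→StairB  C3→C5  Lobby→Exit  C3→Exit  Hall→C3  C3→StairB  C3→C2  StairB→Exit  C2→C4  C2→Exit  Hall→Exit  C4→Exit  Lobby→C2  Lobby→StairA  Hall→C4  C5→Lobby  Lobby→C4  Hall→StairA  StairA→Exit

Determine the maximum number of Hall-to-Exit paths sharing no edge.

Assign every edge capacity 1; by Menger, the answer equals the max flow.
Path Hall→Exit (+1); total 1.
Path Hall→C3→Exit (+1); total 2.
Path Hall→Lobby→Exit (+1); total 3.
Path Hall→StairA→Exit (+1); total 4.
Path Hall→C2→Exit (+1); total 5.
Path Hall→C4→Exit (+1); total 6.
Path Hall→StairB→Exit (+1); total 7.
No residual Hall→Exit path; max flow = 7.
Certifying cut of size 7: {Hall→C2, Hall→C3, Hall→C4, Hall→Exit, Hall→Lobby, Hall→StairA, Hall→StairB}.

7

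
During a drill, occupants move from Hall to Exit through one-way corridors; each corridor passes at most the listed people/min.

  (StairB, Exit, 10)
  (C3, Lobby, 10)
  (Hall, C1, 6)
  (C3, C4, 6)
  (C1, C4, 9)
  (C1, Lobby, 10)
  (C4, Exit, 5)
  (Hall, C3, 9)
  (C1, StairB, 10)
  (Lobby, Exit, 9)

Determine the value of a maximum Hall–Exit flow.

Augment Hall→C3→C4→Exit: bottleneck 5, flow now 5.
Augment Hall→C3→Lobby→Exit: bottleneck 4, flow now 9.
Augment Hall→C1→Lobby→Exit: bottleneck 5, flow now 14.
Augment Hall→C1→StairB→Exit: bottleneck 1, flow now 15.
No augmenting path remains; maximum flow = 15.
In the residual graph, reachable from Hall: {Hall}.
Min-cut edges: Hall→C3 (9), Hall→C1 (6); capacity 9 + 6 = 15.
This cut is saturated, so no flow can exceed 15.

15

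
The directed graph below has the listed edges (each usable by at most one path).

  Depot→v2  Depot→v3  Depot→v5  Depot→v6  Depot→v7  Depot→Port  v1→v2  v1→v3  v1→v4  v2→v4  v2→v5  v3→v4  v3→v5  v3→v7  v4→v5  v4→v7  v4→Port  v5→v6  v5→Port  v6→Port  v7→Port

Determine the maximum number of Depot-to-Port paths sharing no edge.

5

Assign every edge capacity 1; by Menger, the answer equals the max flow.
Path Depot→Port (+1); total 1.
Path Depot→v5→Port (+1); total 2.
Path Depot→v6→Port (+1); total 3.
Path Depot→v7→Port (+1); total 4.
Path Depot→v2→v4→Port (+1); total 5.
No residual Depot→Port path; max flow = 5.
Certifying cut of size 5: {Depot→Port, v4→Port, v5→Port, v6→Port, v7→Port}.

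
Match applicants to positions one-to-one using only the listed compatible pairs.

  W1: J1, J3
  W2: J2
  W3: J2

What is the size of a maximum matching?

2

Unit-capacity flow: source→left, listed edges, right→sink; max matching = max flow.
Augmenting path W1→J1 (+1); matched 1.
Augmenting path W2→J2 (+1); matched 2.
No augmenting path remains; maximum matching = 2.
König certificate: {W1, J2} is a vertex cover of size 2 (every listed pair touches it), so no matching can be larger.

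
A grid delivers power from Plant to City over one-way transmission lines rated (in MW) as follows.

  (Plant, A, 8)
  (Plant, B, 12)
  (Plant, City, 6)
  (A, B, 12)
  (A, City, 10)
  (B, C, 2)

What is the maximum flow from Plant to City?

Augment Plant→City: bottleneck 6, flow now 6.
Augment Plant→A→City: bottleneck 8, flow now 14.
No augmenting path remains; maximum flow = 14.
In the residual graph, reachable from Plant: {Plant, B, C}.
Min-cut edges: Plant→A (8), Plant→City (6); capacity 8 + 6 = 14.
This cut is saturated, so no flow can exceed 14.

14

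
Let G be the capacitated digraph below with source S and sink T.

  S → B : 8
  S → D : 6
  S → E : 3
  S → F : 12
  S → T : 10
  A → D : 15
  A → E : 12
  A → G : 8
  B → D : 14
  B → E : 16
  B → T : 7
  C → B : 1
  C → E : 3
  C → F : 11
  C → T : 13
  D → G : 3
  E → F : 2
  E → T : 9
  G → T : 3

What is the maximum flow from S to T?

24

Augment S→T: bottleneck 10, flow now 10.
Augment S→B→T: bottleneck 7, flow now 17.
Augment S→E→T: bottleneck 3, flow now 20.
Augment S→B→E→T: bottleneck 1, flow now 21.
Augment S→D→G→T: bottleneck 3, flow now 24.
No augmenting path remains; maximum flow = 24.
In the residual graph, reachable from S: {S, D, F}.
Min-cut edges: S→B (8), S→E (3), S→T (10), D→G (3); capacity 8 + 3 + 10 + 3 = 24.
This cut is saturated, so no flow can exceed 24.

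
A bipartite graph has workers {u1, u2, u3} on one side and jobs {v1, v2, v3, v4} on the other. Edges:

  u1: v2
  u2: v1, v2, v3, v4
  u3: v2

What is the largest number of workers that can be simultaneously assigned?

2

Unit-capacity flow: source→left, listed edges, right→sink; max matching = max flow.
Augmenting path u1→v2 (+1); matched 1.
Augmenting path u2→v1 (+1); matched 2.
No augmenting path remains; maximum matching = 2.
König certificate: {u2, v2} is a vertex cover of size 2 (every listed pair touches it), so no matching can be larger.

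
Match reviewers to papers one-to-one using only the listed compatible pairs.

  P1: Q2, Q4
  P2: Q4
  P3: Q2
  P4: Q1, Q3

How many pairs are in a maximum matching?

3

Unit-capacity flow: source→left, listed edges, right→sink; max matching = max flow.
Augmenting path P1→Q2 (+1); matched 1.
Augmenting path P2→Q4 (+1); matched 2.
Augmenting path P4→Q1 (+1); matched 3.
No augmenting path remains; maximum matching = 3.
König certificate: {P4, Q2, Q4} is a vertex cover of size 3 (every listed pair touches it), so no matching can be larger.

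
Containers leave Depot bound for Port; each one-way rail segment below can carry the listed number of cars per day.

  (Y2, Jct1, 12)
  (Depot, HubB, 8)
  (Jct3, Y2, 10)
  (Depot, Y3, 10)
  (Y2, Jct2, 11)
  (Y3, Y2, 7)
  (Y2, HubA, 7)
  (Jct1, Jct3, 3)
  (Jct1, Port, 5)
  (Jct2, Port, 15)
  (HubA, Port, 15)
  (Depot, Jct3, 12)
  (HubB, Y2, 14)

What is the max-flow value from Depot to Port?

23

Augment Depot→HubB→Y2→Jct1→Port: bottleneck 5, flow now 5.
Augment Depot→HubB→Y2→HubA→Port: bottleneck 3, flow now 8.
Augment Depot→Jct3→Y2→HubA→Port: bottleneck 4, flow now 12.
Augment Depot→Jct3→Y2→Jct2→Port: bottleneck 6, flow now 18.
Augment Depot→Y3→Y2→Jct2→Port: bottleneck 5, flow now 23.
No augmenting path remains; maximum flow = 23.
In the residual graph, reachable from Depot: {Depot, HubB, Jct3, Y3, Y2, Jct1}.
Min-cut edges: Y2→HubA (7), Y2→Jct2 (11), Jct1→Port (5); capacity 7 + 11 + 5 = 23.
This cut is saturated, so no flow can exceed 23.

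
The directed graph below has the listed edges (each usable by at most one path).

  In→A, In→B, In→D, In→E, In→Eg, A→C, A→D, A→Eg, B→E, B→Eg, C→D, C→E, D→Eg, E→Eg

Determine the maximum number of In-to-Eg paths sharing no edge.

5

Assign every edge capacity 1; by Menger, the answer equals the max flow.
Path In→Eg (+1); total 1.
Path In→A→Eg (+1); total 2.
Path In→B→Eg (+1); total 3.
Path In→D→Eg (+1); total 4.
Path In→E→Eg (+1); total 5.
No residual In→Eg path; max flow = 5.
Certifying cut of size 5: {In→A, In→B, In→D, In→E, In→Eg}.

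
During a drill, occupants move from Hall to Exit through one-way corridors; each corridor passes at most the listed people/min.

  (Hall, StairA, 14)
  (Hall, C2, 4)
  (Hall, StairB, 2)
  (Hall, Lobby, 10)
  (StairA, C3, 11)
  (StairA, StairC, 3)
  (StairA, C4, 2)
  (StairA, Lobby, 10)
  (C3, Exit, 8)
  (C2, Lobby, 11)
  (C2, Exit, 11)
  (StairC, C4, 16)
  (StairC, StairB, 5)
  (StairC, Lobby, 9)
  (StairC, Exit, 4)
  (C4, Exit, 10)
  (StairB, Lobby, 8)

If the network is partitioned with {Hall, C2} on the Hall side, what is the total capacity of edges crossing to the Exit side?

Edges leaving {Hall, C2}: Hall→StairA (14), Hall→StairB (2), Hall→Lobby (10), C2→Lobby (11), C2→Exit (11).
Cut capacity = 14 + 2 + 10 + 11 + 11 = 48.

48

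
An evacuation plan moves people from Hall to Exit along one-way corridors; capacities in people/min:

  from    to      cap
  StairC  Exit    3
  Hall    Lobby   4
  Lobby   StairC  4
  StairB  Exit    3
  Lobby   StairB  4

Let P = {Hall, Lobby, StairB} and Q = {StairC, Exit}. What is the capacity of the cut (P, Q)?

7

Edges leaving {Hall, Lobby, StairB}: Lobby→StairC (4), StairB→Exit (3).
Cut capacity = 4 + 3 = 7.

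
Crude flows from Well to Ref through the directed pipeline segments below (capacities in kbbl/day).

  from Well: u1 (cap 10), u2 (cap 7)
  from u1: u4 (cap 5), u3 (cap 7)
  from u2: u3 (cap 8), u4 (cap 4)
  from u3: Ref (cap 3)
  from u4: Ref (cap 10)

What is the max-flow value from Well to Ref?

Augment Well→u1→u3→Ref: bottleneck 3, flow now 3.
Augment Well→u1→u4→Ref: bottleneck 5, flow now 8.
Augment Well→u2→u4→Ref: bottleneck 4, flow now 12.
No augmenting path remains; maximum flow = 12.
In the residual graph, reachable from Well: {Well, u1, u2, u3}.
Min-cut edges: u1→u4 (5), u2→u4 (4), u3→Ref (3); capacity 5 + 4 + 3 = 12.
This cut is saturated, so no flow can exceed 12.

12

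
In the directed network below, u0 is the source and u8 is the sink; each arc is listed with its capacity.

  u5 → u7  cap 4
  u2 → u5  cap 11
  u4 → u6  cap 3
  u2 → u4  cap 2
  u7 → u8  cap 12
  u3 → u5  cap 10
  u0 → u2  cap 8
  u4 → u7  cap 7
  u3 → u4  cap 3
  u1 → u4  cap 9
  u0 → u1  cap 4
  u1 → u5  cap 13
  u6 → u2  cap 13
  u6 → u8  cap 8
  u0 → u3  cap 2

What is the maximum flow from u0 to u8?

12

Augment u0→u1→u4→u6→u8: bottleneck 3, flow now 3.
Augment u0→u1→u4→u7→u8: bottleneck 1, flow now 4.
Augment u0→u2→u4→u7→u8: bottleneck 2, flow now 6.
Augment u0→u2→u5→u7→u8: bottleneck 4, flow now 10.
Augment u0→u3→u4→u7→u8: bottleneck 2, flow now 12.
No augmenting path remains; maximum flow = 12.
In the residual graph, reachable from u0: {u0, u2, u5}.
Min-cut edges: u0→u1 (4), u0→u3 (2), u2→u4 (2), u5→u7 (4); capacity 4 + 2 + 2 + 4 = 12.
This cut is saturated, so no flow can exceed 12.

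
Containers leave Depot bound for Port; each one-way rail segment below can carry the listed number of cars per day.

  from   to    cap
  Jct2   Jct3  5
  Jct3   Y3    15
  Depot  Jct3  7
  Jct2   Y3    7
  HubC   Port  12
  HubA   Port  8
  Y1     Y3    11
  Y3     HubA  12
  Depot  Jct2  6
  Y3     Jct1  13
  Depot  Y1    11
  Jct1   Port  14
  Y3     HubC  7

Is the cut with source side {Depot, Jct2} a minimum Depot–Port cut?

Given cut capacity: 7 + 11 + 5 + 7 = 30.
Augment Depot→Jct3→Y3→HubC→Port: bottleneck 7, flow now 7.
Augment Depot→Y1→Y3→Jct1→Port: bottleneck 11, flow now 18.
Augment Depot→Jct2→Y3→Jct1→Port: bottleneck 2, flow now 20.
Augment Depot→Jct2→Y3→HubA→Port: bottleneck 4, flow now 24.
No augmenting path remains; maximum flow = 24.
In the residual graph, reachable from Depot: {Depot}.
Min-cut edges: Depot→Jct3 (7), Depot→Y1 (11), Depot→Jct2 (6); capacity 7 + 11 + 6 = 24.
Cut capacity 30 exceeds the max flow 24, so it is not minimum.

No — its capacity is 30, but the minimum cut has capacity 24.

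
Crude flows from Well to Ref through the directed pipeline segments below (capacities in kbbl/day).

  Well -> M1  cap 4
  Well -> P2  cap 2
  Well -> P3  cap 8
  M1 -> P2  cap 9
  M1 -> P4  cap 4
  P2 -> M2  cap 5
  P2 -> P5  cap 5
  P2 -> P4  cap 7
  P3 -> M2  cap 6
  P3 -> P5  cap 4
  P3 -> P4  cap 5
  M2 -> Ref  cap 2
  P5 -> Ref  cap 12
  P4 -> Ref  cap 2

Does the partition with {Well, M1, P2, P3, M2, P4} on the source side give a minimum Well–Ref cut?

Given cut capacity: 5 + 4 + 2 + 2 = 13.
Augment Well→M1→P4→Ref: bottleneck 2, flow now 2.
Augment Well→P2→M2→Ref: bottleneck 2, flow now 4.
Augment Well→P3→P5→Ref: bottleneck 4, flow now 8.
Augment Well→M1→P2→P5→Ref: bottleneck 2, flow now 10.
Augment Well→P3→M2→P2→P5→Ref: bottleneck 2, flow now 12. (uses reverse residual edge)
Augment Well→P3→P4→M1→P2→P5→Ref: bottleneck 1, flow now 13. (uses reverse residual edge)
No augmenting path remains; maximum flow = 13.
Cut capacity 13 equals the max flow, so it is a minimum cut.

Yes — it is a minimum cut (capacity 13).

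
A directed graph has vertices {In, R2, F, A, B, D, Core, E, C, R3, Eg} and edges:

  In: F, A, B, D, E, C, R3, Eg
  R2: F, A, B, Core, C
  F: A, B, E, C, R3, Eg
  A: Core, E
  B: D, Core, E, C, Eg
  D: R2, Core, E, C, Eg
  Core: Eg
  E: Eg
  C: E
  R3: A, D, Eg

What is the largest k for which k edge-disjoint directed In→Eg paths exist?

Assign every edge capacity 1; by Menger, the answer equals the max flow.
Path In→Eg (+1); total 1.
Path In→F→Eg (+1); total 2.
Path In→B→Eg (+1); total 3.
Path In→D→Eg (+1); total 4.
Path In→E→Eg (+1); total 5.
Path In→R3→Eg (+1); total 6.
Path In→A→Core→Eg (+1); total 7.
No residual In→Eg path; max flow = 7.
Certifying cut of size 7: {E→Eg, In→A, In→B, In→D, In→Eg, In→F, In→R3}.

7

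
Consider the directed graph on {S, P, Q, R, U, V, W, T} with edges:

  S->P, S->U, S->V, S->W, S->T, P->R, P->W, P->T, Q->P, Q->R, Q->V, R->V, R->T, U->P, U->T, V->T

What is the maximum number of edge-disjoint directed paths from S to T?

Assign every edge capacity 1; by Menger, the answer equals the max flow.
Path S→T (+1); total 1.
Path S→P→T (+1); total 2.
Path S→U→T (+1); total 3.
Path S→V→T (+1); total 4.
No residual S→T path; max flow = 4.
Certifying cut of size 4: {S→P, S→T, S→U, S→V}.

4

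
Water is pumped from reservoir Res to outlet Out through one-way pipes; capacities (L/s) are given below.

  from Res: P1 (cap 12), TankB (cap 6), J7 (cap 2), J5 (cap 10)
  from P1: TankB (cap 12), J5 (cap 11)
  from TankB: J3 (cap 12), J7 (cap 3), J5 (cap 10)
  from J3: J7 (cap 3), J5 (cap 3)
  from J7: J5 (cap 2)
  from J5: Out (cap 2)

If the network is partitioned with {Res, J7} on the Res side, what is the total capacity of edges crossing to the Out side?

30

Edges leaving {Res, J7}: Res→P1 (12), Res→TankB (6), Res→J5 (10), J7→J5 (2).
Cut capacity = 12 + 6 + 10 + 2 = 30.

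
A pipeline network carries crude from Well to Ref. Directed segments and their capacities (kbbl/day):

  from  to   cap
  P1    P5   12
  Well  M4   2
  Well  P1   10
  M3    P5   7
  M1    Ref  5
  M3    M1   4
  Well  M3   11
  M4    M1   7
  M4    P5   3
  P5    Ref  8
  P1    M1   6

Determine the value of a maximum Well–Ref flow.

Augment Well→P1→M1→Ref: bottleneck 5, flow now 5.
Augment Well→P1→P5→Ref: bottleneck 5, flow now 10.
Augment Well→M3→P5→Ref: bottleneck 3, flow now 13.
No augmenting path remains; maximum flow = 13.
In the residual graph, reachable from Well: {Well, P1, M3, M4, M1, P5}.
Min-cut edges: M1→Ref (5), P5→Ref (8); capacity 5 + 8 = 13.
This cut is saturated, so no flow can exceed 13.

13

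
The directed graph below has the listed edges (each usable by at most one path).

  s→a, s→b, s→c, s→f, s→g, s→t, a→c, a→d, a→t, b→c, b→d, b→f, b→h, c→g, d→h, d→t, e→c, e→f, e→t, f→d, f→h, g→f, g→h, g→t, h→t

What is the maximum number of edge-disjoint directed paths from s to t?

5

Assign every edge capacity 1; by Menger, the answer equals the max flow.
Path s→t (+1); total 1.
Path s→a→t (+1); total 2.
Path s→g→t (+1); total 3.
Path s→b→d→t (+1); total 4.
Path s→f→h→t (+1); total 5.
No residual s→t path; max flow = 5.
Certifying cut of size 5: {d→t, g→t, h→t, s→a, s→t}.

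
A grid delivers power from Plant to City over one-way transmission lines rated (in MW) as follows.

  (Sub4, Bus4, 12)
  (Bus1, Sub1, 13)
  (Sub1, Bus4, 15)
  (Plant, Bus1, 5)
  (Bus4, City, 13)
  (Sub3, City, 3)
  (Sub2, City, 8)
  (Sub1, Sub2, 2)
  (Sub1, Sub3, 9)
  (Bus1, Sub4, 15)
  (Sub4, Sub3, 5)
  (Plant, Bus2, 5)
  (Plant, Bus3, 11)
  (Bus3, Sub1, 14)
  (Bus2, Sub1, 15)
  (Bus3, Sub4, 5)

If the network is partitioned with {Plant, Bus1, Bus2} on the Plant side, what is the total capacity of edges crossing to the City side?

54

Edges leaving {Plant, Bus1, Bus2}: Plant→Bus3 (11), Bus1→Sub1 (13), Bus1→Sub4 (15), Bus2→Sub1 (15).
Cut capacity = 11 + 13 + 15 + 15 = 54.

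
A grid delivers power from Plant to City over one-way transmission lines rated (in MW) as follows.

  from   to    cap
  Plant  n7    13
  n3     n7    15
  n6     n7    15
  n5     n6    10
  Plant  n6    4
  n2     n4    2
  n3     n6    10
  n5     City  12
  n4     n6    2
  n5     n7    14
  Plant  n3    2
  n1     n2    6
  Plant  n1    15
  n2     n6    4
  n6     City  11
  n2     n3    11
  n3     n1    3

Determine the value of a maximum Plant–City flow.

11

Augment Plant→n6→City: bottleneck 4, flow now 4.
Augment Plant→n3→n6→City: bottleneck 2, flow now 6.
Augment Plant→n1→n2→n6→City: bottleneck 4, flow now 10.
Augment Plant→n1→n2→n3→n6→City: bottleneck 1, flow now 11.
No augmenting path remains; maximum flow = 11.
In the residual graph, reachable from Plant: {Plant, n1, n2, n3, n4, n6, n7}.
Min-cut edges: n6→City (11); capacity 11 = 11.
This cut is saturated, so no flow can exceed 11.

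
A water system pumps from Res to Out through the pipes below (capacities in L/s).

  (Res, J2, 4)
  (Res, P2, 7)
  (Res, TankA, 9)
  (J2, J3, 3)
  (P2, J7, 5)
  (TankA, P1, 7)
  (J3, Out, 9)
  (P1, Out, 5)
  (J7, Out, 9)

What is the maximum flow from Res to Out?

13

Augment Res→J2→J3→Out: bottleneck 3, flow now 3.
Augment Res→P2→J7→Out: bottleneck 5, flow now 8.
Augment Res→TankA→P1→Out: bottleneck 5, flow now 13.
No augmenting path remains; maximum flow = 13.
In the residual graph, reachable from Res: {Res, J2, P2, TankA, P1}.
Min-cut edges: J2→J3 (3), P2→J7 (5), P1→Out (5); capacity 3 + 5 + 5 = 13.
This cut is saturated, so no flow can exceed 13.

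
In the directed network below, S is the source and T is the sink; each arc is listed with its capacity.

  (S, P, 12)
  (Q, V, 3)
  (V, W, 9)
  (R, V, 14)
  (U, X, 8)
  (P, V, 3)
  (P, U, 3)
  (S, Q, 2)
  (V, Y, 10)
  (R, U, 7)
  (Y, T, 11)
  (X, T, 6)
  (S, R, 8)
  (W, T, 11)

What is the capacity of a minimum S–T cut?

16

Augment S→P→U→X→T: bottleneck 3, flow now 3.
Augment S→P→V→W→T: bottleneck 3, flow now 6.
Augment S→Q→V→W→T: bottleneck 2, flow now 8.
Augment S→R→U→X→T: bottleneck 3, flow now 11.
Augment S→R→V→W→T: bottleneck 4, flow now 15.
Augment S→R→V→Y→T: bottleneck 1, flow now 16.
No augmenting path remains; maximum flow = 16.
By max-flow min-cut, the minimum cut capacity equals the max flow.
In the residual graph, reachable from S: {S, P}.
Min-cut edges: S→Q (2), S→R (8), P→U (3), P→V (3); capacity 2 + 8 + 3 + 3 = 16.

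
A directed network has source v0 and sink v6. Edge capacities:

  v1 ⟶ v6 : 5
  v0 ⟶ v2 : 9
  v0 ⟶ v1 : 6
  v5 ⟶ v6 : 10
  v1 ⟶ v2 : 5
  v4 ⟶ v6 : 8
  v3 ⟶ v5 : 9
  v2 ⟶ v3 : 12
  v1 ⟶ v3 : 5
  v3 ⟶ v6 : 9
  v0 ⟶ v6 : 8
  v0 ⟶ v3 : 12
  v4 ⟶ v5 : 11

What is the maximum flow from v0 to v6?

31

Augment v0→v6: bottleneck 8, flow now 8.
Augment v0→v1→v6: bottleneck 5, flow now 13.
Augment v0→v3→v6: bottleneck 9, flow now 22.
Augment v0→v3→v5→v6: bottleneck 3, flow now 25.
Augment v0→v1→v3→v5→v6: bottleneck 1, flow now 26.
Augment v0→v2→v3→v5→v6: bottleneck 5, flow now 31.
No augmenting path remains; maximum flow = 31.
In the residual graph, reachable from v0: {v0, v1, v2, v3}.
Min-cut edges: v0→v6 (8), v1→v6 (5), v3→v5 (9), v3→v6 (9); capacity 8 + 5 + 9 + 9 = 31.
This cut is saturated, so no flow can exceed 31.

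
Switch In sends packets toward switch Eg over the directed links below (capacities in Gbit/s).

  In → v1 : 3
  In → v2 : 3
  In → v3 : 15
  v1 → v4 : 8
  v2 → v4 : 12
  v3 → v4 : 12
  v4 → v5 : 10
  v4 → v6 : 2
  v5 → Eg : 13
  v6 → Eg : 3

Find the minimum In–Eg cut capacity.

Augment In→v1→v4→v5→Eg: bottleneck 3, flow now 3.
Augment In→v2→v4→v5→Eg: bottleneck 3, flow now 6.
Augment In→v3→v4→v5→Eg: bottleneck 4, flow now 10.
Augment In→v3→v4→v6→Eg: bottleneck 2, flow now 12.
No augmenting path remains; maximum flow = 12.
By max-flow min-cut, the minimum cut capacity equals the max flow.
In the residual graph, reachable from In: {In, v1, v2, v3, v4}.
Min-cut edges: v4→v5 (10), v4→v6 (2); capacity 10 + 2 = 12.

12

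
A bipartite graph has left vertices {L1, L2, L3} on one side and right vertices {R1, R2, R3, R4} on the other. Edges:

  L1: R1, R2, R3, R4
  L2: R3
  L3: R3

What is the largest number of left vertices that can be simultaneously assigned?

Unit-capacity flow: source→left, listed edges, right→sink; max matching = max flow.
Augmenting path L1→R1 (+1); matched 1.
Augmenting path L2→R3 (+1); matched 2.
No augmenting path remains; maximum matching = 2.
König certificate: {L1, R3} is a vertex cover of size 2 (every listed pair touches it), so no matching can be larger.

2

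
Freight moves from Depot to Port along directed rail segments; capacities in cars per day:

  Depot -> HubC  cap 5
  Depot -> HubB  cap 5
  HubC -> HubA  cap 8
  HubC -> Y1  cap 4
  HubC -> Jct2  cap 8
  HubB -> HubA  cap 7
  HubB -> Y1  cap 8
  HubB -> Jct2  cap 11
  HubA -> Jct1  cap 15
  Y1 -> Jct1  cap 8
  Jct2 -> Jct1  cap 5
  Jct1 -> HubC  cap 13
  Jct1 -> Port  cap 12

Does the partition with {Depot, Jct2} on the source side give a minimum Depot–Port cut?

Given cut capacity: 5 + 5 + 5 = 15.
Augment Depot→HubC→HubA→Jct1→Port: bottleneck 5, flow now 5.
Augment Depot→HubB→HubA→Jct1→Port: bottleneck 5, flow now 10.
No augmenting path remains; maximum flow = 10.
In the residual graph, reachable from Depot: {Depot}.
Min-cut edges: Depot→HubC (5), Depot→HubB (5); capacity 5 + 5 = 10.
Cut capacity 15 exceeds the max flow 10, so it is not minimum.

No — its capacity is 15, but the minimum cut has capacity 10.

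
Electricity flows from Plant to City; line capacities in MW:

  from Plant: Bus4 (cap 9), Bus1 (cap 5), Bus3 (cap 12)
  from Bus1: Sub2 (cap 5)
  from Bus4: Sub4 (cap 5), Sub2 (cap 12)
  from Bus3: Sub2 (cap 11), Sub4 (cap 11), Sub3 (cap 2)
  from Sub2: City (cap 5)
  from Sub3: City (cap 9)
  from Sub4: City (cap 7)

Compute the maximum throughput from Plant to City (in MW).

14

Augment Plant→Bus1→Sub2→City: bottleneck 5, flow now 5.
Augment Plant→Bus4→Sub4→City: bottleneck 5, flow now 10.
Augment Plant→Bus3→Sub3→City: bottleneck 2, flow now 12.
Augment Plant→Bus3→Sub4→City: bottleneck 2, flow now 14.
No augmenting path remains; maximum flow = 14.
In the residual graph, reachable from Plant: {Plant, Bus1, Bus4, Bus3, Sub2, Sub4}.
Min-cut edges: Bus3→Sub3 (2), Sub2→City (5), Sub4→City (7); capacity 2 + 5 + 7 = 14.
This cut is saturated, so no flow can exceed 14.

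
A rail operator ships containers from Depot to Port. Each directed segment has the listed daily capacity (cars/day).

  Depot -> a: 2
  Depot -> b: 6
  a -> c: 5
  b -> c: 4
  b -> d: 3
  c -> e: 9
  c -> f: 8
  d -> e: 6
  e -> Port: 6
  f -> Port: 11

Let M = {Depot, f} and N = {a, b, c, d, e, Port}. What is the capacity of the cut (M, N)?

19

Edges leaving {Depot, f}: Depot→a (2), Depot→b (6), f→Port (11).
Cut capacity = 2 + 6 + 11 = 19.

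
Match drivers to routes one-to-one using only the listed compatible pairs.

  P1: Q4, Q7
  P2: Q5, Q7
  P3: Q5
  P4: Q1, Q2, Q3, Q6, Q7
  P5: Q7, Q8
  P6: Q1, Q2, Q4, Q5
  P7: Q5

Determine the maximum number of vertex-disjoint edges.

6

Unit-capacity flow: source→left, listed edges, right→sink; max matching = max flow.
Augmenting path P1→Q4 (+1); matched 1.
Augmenting path P2→Q5 (+1); matched 2.
Augmenting path P4→Q1 (+1); matched 3.
Augmenting path P5→Q7 (+1); matched 4.
Augmenting path P6→Q2 (+1); matched 5.
Augmenting path P3→Q5→P2→Q7→P5→Q8 (+1); matched 6.
No augmenting path remains; maximum matching = 6.
König certificate: {P1, P2, P4, P5, P6, Q5} is a vertex cover of size 6 (every listed pair touches it), so no matching can be larger.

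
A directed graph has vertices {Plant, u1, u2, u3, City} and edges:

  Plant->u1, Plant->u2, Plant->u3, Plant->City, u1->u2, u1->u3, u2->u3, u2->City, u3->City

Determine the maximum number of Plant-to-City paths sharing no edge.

Assign every edge capacity 1; by Menger, the answer equals the max flow.
Path Plant→City (+1); total 1.
Path Plant→u2→City (+1); total 2.
Path Plant→u3→City (+1); total 3.
No residual Plant→City path; max flow = 3.
Certifying cut of size 3: {Plant→City, u2→City, u3→City}.

3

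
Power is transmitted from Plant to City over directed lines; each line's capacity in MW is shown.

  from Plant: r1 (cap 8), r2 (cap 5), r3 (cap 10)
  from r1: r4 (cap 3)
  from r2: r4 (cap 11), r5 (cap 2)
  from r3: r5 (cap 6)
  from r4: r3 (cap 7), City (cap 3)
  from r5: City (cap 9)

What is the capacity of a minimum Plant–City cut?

11

Augment Plant→r1→r4→City: bottleneck 3, flow now 3.
Augment Plant→r2→r5→City: bottleneck 2, flow now 5.
Augment Plant→r3→r5→City: bottleneck 6, flow now 11.
No augmenting path remains; maximum flow = 11.
By max-flow min-cut, the minimum cut capacity equals the max flow.
In the residual graph, reachable from Plant: {Plant, r1, r2, r3, r4}.
Min-cut edges: r2→r5 (2), r3→r5 (6), r4→City (3); capacity 2 + 6 + 3 = 11.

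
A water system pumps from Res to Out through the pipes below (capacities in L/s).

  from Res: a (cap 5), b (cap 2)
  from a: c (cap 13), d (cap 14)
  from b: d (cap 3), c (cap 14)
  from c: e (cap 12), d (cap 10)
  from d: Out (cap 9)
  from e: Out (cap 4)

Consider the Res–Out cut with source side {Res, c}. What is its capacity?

29

Edges leaving {Res, c}: Res→a (5), Res→b (2), c→d (10), c→e (12).
Cut capacity = 5 + 2 + 10 + 12 = 29.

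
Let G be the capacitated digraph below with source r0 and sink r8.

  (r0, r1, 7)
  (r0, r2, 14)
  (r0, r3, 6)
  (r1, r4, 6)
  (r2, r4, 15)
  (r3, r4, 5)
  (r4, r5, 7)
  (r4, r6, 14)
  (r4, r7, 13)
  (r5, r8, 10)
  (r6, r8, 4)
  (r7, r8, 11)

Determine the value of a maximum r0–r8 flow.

Augment r0→r1→r4→r5→r8: bottleneck 6, flow now 6.
Augment r0→r2→r4→r5→r8: bottleneck 1, flow now 7.
Augment r0→r2→r4→r6→r8: bottleneck 4, flow now 11.
Augment r0→r2→r4→r7→r8: bottleneck 9, flow now 20.
Augment r0→r3→r4→r7→r8: bottleneck 2, flow now 22.
No augmenting path remains; maximum flow = 22.
In the residual graph, reachable from r0: {r0, r1, r2, r3, r4, r6, r7}.
Min-cut edges: r4→r5 (7), r6→r8 (4), r7→r8 (11); capacity 7 + 4 + 11 = 22.
This cut is saturated, so no flow can exceed 22.

22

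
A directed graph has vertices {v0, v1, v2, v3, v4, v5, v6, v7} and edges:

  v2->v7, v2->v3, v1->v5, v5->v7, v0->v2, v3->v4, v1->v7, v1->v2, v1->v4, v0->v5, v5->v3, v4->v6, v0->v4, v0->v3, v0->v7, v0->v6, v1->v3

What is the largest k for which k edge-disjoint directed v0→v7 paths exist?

Assign every edge capacity 1; by Menger, the answer equals the max flow.
Path v0→v7 (+1); total 1.
Path v0→v2→v7 (+1); total 2.
Path v0→v5→v7 (+1); total 3.
No residual v0→v7 path; max flow = 3.
Certifying cut of size 3: {v0→v2, v0→v5, v0→v7}.

3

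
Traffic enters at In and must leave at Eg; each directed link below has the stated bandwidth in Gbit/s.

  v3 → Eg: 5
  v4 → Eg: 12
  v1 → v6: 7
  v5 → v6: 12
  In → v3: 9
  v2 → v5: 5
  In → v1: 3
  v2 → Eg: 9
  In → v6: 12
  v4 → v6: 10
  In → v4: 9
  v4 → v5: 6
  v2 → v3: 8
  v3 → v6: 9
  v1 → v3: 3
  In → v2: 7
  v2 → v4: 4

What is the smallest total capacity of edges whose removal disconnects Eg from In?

21

Augment In→v2→Eg: bottleneck 7, flow now 7.
Augment In→v3→Eg: bottleneck 5, flow now 12.
Augment In→v4→Eg: bottleneck 9, flow now 21.
No augmenting path remains; maximum flow = 21.
By max-flow min-cut, the minimum cut capacity equals the max flow.
In the residual graph, reachable from In: {In, v1, v3, v6}.
Min-cut edges: In→v2 (7), In→v4 (9), v3→Eg (5); capacity 7 + 9 + 5 = 21.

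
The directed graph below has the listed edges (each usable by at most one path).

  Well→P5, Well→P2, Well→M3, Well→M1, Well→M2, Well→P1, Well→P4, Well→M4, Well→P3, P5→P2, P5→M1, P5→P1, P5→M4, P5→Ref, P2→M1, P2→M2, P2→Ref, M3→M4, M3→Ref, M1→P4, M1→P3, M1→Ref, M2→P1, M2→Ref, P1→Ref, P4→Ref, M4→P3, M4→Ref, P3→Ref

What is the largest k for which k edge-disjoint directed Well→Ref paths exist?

9

Assign every edge capacity 1; by Menger, the answer equals the max flow.
Path Well→P5→Ref (+1); total 1.
Path Well→P2→Ref (+1); total 2.
Path Well→M3→Ref (+1); total 3.
Path Well→M1→Ref (+1); total 4.
Path Well→M2→Ref (+1); total 5.
Path Well→P1→Ref (+1); total 6.
Path Well→P4→Ref (+1); total 7.
Path Well→M4→Ref (+1); total 8.
Path Well→P3→Ref (+1); total 9.
No residual Well→Ref path; max flow = 9.
Certifying cut of size 9: {Well→M1, Well→M2, Well→M3, Well→M4, Well→P1, Well→P2, Well→P3, Well→P4, Well→P5}.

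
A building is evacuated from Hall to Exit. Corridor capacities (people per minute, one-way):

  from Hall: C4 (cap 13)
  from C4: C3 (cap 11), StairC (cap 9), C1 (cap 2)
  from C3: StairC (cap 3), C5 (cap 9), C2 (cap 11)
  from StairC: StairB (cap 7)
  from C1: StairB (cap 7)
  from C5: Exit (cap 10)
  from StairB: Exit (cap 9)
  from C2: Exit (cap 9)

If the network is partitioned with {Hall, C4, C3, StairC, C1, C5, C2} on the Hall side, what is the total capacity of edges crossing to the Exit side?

Edges leaving {Hall, C4, C3, StairC, C1, C5, C2}: StairC→StairB (7), C1→StairB (7), C5→Exit (10), C2→Exit (9).
Cut capacity = 7 + 7 + 10 + 9 = 33.

33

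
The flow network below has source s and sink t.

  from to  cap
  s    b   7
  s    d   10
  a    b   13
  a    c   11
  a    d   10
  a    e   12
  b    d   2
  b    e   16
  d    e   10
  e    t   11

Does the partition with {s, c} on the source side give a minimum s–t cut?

No — its capacity is 17, but the minimum cut has capacity 11.

Given cut capacity: 7 + 10 = 17.
Augment s→b→e→t: bottleneck 7, flow now 7.
Augment s→d→e→t: bottleneck 4, flow now 11.
No augmenting path remains; maximum flow = 11.
In the residual graph, reachable from s: {s, b, d, e}.
Min-cut edges: e→t (11); capacity 11 = 11.
Cut capacity 17 exceeds the max flow 11, so it is not minimum.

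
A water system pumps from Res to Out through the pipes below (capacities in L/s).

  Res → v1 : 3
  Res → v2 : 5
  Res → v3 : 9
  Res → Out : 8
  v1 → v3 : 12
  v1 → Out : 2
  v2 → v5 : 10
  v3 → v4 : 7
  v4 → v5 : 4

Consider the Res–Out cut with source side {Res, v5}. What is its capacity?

Edges leaving {Res, v5}: Res→v1 (3), Res→v2 (5), Res→v3 (9), Res→Out (8).
Cut capacity = 3 + 5 + 9 + 8 = 25.

25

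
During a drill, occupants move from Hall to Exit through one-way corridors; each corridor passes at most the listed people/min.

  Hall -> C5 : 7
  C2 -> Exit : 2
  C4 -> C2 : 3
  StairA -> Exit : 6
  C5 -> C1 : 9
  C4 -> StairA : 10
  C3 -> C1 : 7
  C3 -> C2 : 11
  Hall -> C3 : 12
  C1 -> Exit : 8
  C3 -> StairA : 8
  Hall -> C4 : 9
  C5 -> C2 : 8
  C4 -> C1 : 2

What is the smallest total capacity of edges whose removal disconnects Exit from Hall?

Augment Hall→C3→StairA→Exit: bottleneck 6, flow now 6.
Augment Hall→C3→C1→Exit: bottleneck 6, flow now 12.
Augment Hall→C5→C1→Exit: bottleneck 2, flow now 14.
Augment Hall→C5→C2→Exit: bottleneck 2, flow now 16.
No augmenting path remains; maximum flow = 16.
By max-flow min-cut, the minimum cut capacity equals the max flow.
In the residual graph, reachable from Hall: {Hall, C3, C5, C4, StairA, C1, C2}.
Min-cut edges: StairA→Exit (6), C1→Exit (8), C2→Exit (2); capacity 6 + 8 + 2 = 16.

16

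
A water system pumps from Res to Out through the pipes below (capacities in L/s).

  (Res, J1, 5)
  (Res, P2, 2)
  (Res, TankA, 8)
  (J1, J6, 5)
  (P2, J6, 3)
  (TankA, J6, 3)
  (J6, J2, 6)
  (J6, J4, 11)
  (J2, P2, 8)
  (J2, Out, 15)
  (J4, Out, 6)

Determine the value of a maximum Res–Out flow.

10

Augment Res→J1→J6→J2→Out: bottleneck 5, flow now 5.
Augment Res→P2→J6→J2→Out: bottleneck 1, flow now 6.
Augment Res→P2→J6→J4→Out: bottleneck 1, flow now 7.
Augment Res→TankA→J6→J4→Out: bottleneck 3, flow now 10.
No augmenting path remains; maximum flow = 10.
In the residual graph, reachable from Res: {Res, TankA}.
Min-cut edges: Res→J1 (5), Res→P2 (2), TankA→J6 (3); capacity 5 + 2 + 3 = 10.
This cut is saturated, so no flow can exceed 10.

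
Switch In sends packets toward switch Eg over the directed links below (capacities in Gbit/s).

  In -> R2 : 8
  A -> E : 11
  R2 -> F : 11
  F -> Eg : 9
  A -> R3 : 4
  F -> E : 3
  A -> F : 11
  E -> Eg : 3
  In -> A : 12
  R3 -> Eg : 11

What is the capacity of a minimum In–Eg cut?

Augment In→R2→F→Eg: bottleneck 8, flow now 8.
Augment In→A→E→Eg: bottleneck 3, flow now 11.
Augment In→A→R3→Eg: bottleneck 4, flow now 15.
Augment In→A→F→Eg: bottleneck 1, flow now 16.
No augmenting path remains; maximum flow = 16.
By max-flow min-cut, the minimum cut capacity equals the max flow.
In the residual graph, reachable from In: {In, R2, A, E, F}.
Min-cut edges: A→R3 (4), E→Eg (3), F→Eg (9); capacity 4 + 3 + 9 = 16.

16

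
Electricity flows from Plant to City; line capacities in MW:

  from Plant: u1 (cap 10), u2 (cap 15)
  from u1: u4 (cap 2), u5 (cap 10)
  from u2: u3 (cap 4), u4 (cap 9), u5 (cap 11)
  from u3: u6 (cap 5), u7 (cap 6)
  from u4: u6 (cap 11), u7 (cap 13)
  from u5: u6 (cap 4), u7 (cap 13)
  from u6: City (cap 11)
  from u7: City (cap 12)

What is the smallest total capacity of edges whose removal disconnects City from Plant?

23

Augment Plant→u1→u4→u6→City: bottleneck 2, flow now 2.
Augment Plant→u1→u5→u6→City: bottleneck 4, flow now 6.
Augment Plant→u1→u5→u7→City: bottleneck 4, flow now 10.
Augment Plant→u2→u3→u6→City: bottleneck 4, flow now 14.
Augment Plant→u2→u4→u6→City: bottleneck 1, flow now 15.
Augment Plant→u2→u4→u7→City: bottleneck 8, flow now 23.
No augmenting path remains; maximum flow = 23.
By max-flow min-cut, the minimum cut capacity equals the max flow.
In the residual graph, reachable from Plant: {Plant, u1, u2, u3, u4, u5, u6, u7}.
Min-cut edges: u6→City (11), u7→City (12); capacity 11 + 12 = 23.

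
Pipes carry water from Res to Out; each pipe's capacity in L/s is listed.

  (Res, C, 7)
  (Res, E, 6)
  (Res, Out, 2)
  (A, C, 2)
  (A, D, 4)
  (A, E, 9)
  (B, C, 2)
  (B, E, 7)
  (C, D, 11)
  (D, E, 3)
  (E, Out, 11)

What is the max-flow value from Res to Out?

11

Augment Res→Out: bottleneck 2, flow now 2.
Augment Res→E→Out: bottleneck 6, flow now 8.
Augment Res→C→D→E→Out: bottleneck 3, flow now 11.
No augmenting path remains; maximum flow = 11.
In the residual graph, reachable from Res: {Res, C, D}.
Min-cut edges: Res→E (6), Res→Out (2), D→E (3); capacity 6 + 2 + 3 = 11.
This cut is saturated, so no flow can exceed 11.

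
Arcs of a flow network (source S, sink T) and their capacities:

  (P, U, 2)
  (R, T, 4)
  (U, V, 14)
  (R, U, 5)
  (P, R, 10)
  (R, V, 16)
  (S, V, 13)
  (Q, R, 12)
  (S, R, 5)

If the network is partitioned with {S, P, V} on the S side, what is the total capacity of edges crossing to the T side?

Edges leaving {S, P, V}: S→R (5), P→R (10), P→U (2).
Cut capacity = 5 + 10 + 2 = 17.

17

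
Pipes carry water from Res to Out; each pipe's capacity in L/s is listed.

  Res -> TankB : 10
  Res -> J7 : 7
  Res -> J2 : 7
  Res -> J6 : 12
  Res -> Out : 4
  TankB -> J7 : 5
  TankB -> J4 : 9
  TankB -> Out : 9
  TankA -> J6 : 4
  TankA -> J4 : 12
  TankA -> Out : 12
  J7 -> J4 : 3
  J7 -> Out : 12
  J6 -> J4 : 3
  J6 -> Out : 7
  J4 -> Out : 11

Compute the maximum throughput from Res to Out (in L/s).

31

Augment Res→Out: bottleneck 4, flow now 4.
Augment Res→TankB→Out: bottleneck 9, flow now 13.
Augment Res→J7→Out: bottleneck 7, flow now 20.
Augment Res→J6→Out: bottleneck 7, flow now 27.
Augment Res→TankB→J7→Out: bottleneck 1, flow now 28.
Augment Res→J6→J4→Out: bottleneck 3, flow now 31.
No augmenting path remains; maximum flow = 31.
In the residual graph, reachable from Res: {Res, J2, J6}.
Min-cut edges: Res→TankB (10), Res→J7 (7), Res→Out (4), J6→J4 (3), J6→Out (7); capacity 10 + 7 + 4 + 3 + 7 = 31.
This cut is saturated, so no flow can exceed 31.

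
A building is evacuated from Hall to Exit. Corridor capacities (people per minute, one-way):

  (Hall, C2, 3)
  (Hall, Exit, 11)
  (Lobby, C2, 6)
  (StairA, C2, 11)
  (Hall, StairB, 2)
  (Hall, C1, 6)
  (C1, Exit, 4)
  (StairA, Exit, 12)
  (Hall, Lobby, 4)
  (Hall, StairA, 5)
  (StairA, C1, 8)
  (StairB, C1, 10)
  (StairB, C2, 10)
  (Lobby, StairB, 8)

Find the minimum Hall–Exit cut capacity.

Augment Hall→Exit: bottleneck 11, flow now 11.
Augment Hall→StairA→Exit: bottleneck 5, flow now 16.
Augment Hall→C1→Exit: bottleneck 4, flow now 20.
No augmenting path remains; maximum flow = 20.
By max-flow min-cut, the minimum cut capacity equals the max flow.
In the residual graph, reachable from Hall: {Hall, Lobby, StairB, C1, C2}.
Min-cut edges: Hall→StairA (5), Hall→Exit (11), C1→Exit (4); capacity 5 + 11 + 4 = 20.

20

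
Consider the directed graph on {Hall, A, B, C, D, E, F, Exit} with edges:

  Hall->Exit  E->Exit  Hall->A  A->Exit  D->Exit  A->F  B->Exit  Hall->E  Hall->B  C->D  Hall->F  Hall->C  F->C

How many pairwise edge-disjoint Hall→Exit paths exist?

5

Assign every edge capacity 1; by Menger, the answer equals the max flow.
Path Hall→Exit (+1); total 1.
Path Hall→A→Exit (+1); total 2.
Path Hall→B→Exit (+1); total 3.
Path Hall→E→Exit (+1); total 4.
Path Hall→C→D→Exit (+1); total 5.
No residual Hall→Exit path; max flow = 5.
Certifying cut of size 5: {C→D, Hall→A, Hall→B, Hall→E, Hall→Exit}.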